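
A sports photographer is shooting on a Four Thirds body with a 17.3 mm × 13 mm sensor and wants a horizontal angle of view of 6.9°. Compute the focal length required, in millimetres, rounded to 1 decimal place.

143.5 mm

From α = 2·arctan(w/2f) we get f = w / (2·tan(α/2)).
With w = 17.3 mm and α/2 = 3.45°, tan(α/2) ≈ 0.06029, so f ≈ 17.3 / 0.12057 ≈ 143.4810 mm.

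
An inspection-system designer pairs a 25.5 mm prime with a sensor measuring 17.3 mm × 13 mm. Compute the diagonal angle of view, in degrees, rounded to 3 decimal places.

45.984°

Sensor diagonal = √(17.3² + 13²) = √468.2900 ≈ 21.6400 mm.
Angle of view α = 2·arctan(d/2f) with d = 21.6400 mm and f = 25.5 mm.
d/2f = 0.42431; arctan(0.42431) ≈ 22.9922°, so α ≈ 45.9844°.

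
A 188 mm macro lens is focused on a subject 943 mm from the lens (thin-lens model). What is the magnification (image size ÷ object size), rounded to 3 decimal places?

Thin lens: 1/f = 1/dₒ + 1/dᵢ → 1/dᵢ = 1/188 − 1/943 = 0.0042587 mm⁻¹, so dᵢ ≈ 234.8132 mm.
Magnification m = dᵢ/dₒ = 234.8132/943 ≈ 0.24901.

0.249×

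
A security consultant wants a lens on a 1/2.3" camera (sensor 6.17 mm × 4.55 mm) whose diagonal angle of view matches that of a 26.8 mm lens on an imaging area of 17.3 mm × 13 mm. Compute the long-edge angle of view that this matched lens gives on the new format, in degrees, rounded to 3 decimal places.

36.001°

Sensor diagonal = √(17.3² + 13²) = √468.2900 ≈ 21.6400 mm.
Sensor diagonal = √(6.17² + 4.55²) = √58.7714 ≈ 7.6663 mm.
Equal diagonal AOV ⇒ f₂ = f₁ · 7.6663/21.6400 = 26.8 × 0.35426 ≈ 9.4942 mm.
Long-edge AOV on the new format = 2·arctan(6.17 / (2 × 9.4942)) = 2·arctan(0.32493) ≈ 36.0015°.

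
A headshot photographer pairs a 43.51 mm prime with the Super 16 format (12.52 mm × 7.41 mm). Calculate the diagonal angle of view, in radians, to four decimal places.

0.3313 rad

Sensor diagonal = √(12.52² + 7.41²) = √211.6585 ≈ 14.5485 mm.
Angle of view α = 2·arctan(d/2f) with d = 14.5485 mm and f = 43.51 mm.
d/2f = 0.16719; arctan(0.16719) ≈ 0.1657 rad, so α ≈ 0.3313 rad.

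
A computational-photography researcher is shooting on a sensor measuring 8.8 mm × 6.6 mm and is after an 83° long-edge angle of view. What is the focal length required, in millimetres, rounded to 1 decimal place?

5.0 mm

From α = 2·arctan(w/2f) we get f = w / (2·tan(α/2)).
With w = 8.8 mm and α/2 = 41.5°, tan(α/2) ≈ 0.88473, so f ≈ 8.8 / 1.76945 ≈ 4.9733 mm.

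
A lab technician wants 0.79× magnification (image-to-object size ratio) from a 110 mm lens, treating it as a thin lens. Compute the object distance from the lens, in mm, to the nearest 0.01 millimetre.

249.24 mm

With m = dᵢ/dₒ and 1/f = 1/dₒ + 1/dᵢ, substituting dᵢ = m·dₒ gives 1/f = (1 + 1/m)/dₒ, hence dₒ = f·(1 + 1/m).
dₒ = 110 × (1 + 1/0.79) = 110 × 2.26582 ≈ 249.241 mm.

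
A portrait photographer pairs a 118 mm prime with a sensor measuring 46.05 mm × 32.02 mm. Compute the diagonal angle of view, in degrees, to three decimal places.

Sensor diagonal = √(46.05² + 32.02²) = √3145.8829 ≈ 56.0882 mm.
Angle of view α = 2·arctan(d/2f) with d = 56.0882 mm and f = 118 mm.
d/2f = 0.23766; arctan(0.23766) ≈ 13.3690°, so α ≈ 26.7380°.

26.738°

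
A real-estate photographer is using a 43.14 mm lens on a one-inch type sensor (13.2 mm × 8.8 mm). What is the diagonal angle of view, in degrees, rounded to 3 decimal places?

Sensor diagonal = √(13.2² + 8.8²) = √251.6800 ≈ 15.8644 mm.
Angle of view α = 2·arctan(d/2f) with d = 15.8644 mm and f = 43.14 mm.
d/2f = 0.18387; arctan(0.18387) ≈ 10.4187°, so α ≈ 20.8374°.

20.837°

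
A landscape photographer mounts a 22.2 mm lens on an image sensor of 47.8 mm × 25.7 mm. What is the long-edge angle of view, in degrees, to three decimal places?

94.224°

Angle of view α = 2·arctan(w/2f) with w = 47.8 mm and f = 22.2 mm.
w/2f = 1.07658; arctan(1.07658) ≈ 47.1119°, so α ≈ 94.2238°.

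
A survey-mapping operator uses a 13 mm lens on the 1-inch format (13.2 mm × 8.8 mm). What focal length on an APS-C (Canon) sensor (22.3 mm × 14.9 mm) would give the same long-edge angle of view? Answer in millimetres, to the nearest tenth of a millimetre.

22.0 mm

Equal angle of view means equal width/f ratio, so f₂ = f₁ · (width₂/width₁) = 13 × 22.3/13.2.
f₂ = 13 × 1.68939 ≈ 21.962 mm.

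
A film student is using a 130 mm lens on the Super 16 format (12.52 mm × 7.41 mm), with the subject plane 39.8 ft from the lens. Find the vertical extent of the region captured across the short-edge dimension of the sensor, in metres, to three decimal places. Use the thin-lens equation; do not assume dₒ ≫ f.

0.684 m

dₒ: 39.8 ft × 304.8 mm/ft = 12131.04 mm.
Similar triangles through the lens centre give W/dₒ = h/dᵢ; with 1/f = 1/dₒ + 1/dᵢ this gives W = h·(dₒ − f)/f.
W = 7.41 mm × (12131 − 130) / 130 = 7.41 × 92.3157 ≈ 684.059 mm = 0.684059 m.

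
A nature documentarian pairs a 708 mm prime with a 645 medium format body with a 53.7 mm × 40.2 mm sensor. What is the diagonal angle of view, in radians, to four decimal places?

Sensor diagonal = √(53.7² + 40.2²) = √4499.7300 ≈ 67.0800 mm.
Angle of view α = 2·arctan(d/2f) with d = 67.0800 mm and f = 708 mm.
d/2f = 0.04737; arctan(0.04737) ≈ 0.0473 rad, so α ≈ 0.0947 rad.

0.0947 rad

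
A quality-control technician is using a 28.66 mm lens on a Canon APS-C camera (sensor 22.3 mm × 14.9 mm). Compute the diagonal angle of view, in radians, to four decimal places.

0.8753 rad

Sensor diagonal = √(22.3² + 14.9²) = √719.3000 ≈ 26.8198 mm.
Angle of view α = 2·arctan(d/2f) with d = 26.8198 mm and f = 28.66 mm.
d/2f = 0.46790; arctan(0.46790) ≈ 0.4376 rad, so α ≈ 0.8753 rad.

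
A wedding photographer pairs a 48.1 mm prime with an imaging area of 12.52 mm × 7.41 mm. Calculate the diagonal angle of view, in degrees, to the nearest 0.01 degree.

Sensor diagonal = √(12.52² + 7.41²) = √211.6585 ≈ 14.5485 mm.
Angle of view α = 2·arctan(d/2f) with d = 14.5485 mm and f = 48.1 mm.
d/2f = 0.15123; arctan(0.15123) ≈ 8.5998°, so α ≈ 17.1995°.

17.20°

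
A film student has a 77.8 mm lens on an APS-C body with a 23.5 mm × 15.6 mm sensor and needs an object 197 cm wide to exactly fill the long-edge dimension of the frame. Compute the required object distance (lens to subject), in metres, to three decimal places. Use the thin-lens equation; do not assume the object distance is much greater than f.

6.600 m

W: 197 cm = 1970 mm.
Magnification m = w/W = dᵢ/dₒ; combined with 1/f = 1/dₒ + 1/dᵢ this gives dₒ = f·(1 + W/w).
dₒ = 77.8 mm × (1 + 1970/23.5) = 77.8 × 84.8298 ≈ 6599.757 mm = 6.59976 m.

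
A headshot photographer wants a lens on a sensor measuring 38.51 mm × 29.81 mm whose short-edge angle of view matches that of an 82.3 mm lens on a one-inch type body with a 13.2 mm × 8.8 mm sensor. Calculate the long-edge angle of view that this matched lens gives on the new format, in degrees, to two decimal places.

Equal short-edge AOV ⇒ f₂ = f₁ · 29.81/8.8 = 82.3 × 3.38750 ≈ 278.7912 mm.
Long-edge AOV on the new format = 2·arctan(38.51 / (2 × 278.7912)) = 2·arctan(0.06907) ≈ 7.9018°.

7.90°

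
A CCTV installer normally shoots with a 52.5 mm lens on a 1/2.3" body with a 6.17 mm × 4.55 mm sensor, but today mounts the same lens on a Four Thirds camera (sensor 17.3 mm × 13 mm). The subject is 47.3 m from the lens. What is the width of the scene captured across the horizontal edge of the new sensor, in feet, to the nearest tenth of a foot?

The focal length stays 52.5 mm; the relevant sensor dimension is now w = 17.3 mm. Object distance dₒ = 47.3 m = 47300 mm.
Thin-lens field width W = w·(dₒ − f)/f = 17.3 × (47300 − 52.5)/52.5 ≈ 15569.176 mm = 15569.176/304.8 ft = 51.08 ft.

51.1 ft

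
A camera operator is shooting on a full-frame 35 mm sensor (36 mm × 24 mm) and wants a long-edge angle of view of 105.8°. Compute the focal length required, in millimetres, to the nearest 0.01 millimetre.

13.61 mm

From α = 2·arctan(w/2f) we get f = w / (2·tan(α/2)).
With w = 36 mm and α/2 = 52.9°, tan(α/2) ≈ 1.32224, so f ≈ 36 / 2.64447 ≈ 13.6133 mm.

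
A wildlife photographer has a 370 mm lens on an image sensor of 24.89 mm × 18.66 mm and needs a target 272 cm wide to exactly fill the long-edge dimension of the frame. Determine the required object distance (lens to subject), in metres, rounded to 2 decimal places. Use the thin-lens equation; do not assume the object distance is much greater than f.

40.80 m

W: 272 cm = 2720 mm.
Magnification m = w/W = dᵢ/dₒ; combined with 1/f = 1/dₒ + 1/dᵢ this gives dₒ = f·(1 + W/w).
dₒ = 370 mm × (1 + 2720/24.89) = 370 × 110.2808 ≈ 40803.909 mm = 40.8039 m.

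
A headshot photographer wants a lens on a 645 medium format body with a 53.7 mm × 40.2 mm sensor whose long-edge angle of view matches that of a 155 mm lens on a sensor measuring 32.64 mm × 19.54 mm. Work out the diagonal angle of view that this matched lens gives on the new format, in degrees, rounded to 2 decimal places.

Equal long-edge AOV ⇒ f₂ = f₁ · 53.7/32.64 = 155 × 1.64522 ≈ 255.0092 mm.
Sensor diagonal = √(53.7² + 40.2²) = √4499.7300 ≈ 67.0800 mm.
Diagonal AOV on the new format = 2·arctan(67.0800 / (2 × 255.0092)) = 2·arctan(0.13152) ≈ 14.9856°.

14.99°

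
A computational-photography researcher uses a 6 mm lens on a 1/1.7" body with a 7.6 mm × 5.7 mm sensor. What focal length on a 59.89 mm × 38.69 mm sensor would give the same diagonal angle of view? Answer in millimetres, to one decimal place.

45.0 mm

Sensor diagonal = √(7.6² + 5.7²) = √90.2500 ≈ 9.5000 mm.
Sensor diagonal = √(59.89² + 38.69²) = √5083.7282 ≈ 71.3003 mm.
Equal angle of view means equal diagonal/f ratio, so f₂ = f₁ · (diagonal₂/diagonal₁) = 6 × 71.3003/9.5000.
f₂ = 6 × 7.50529 ≈ 45.032 mm.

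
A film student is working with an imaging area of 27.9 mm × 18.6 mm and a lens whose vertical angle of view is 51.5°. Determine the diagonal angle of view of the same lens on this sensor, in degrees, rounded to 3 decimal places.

From the vertical AOV: f = 18.6 / (2·tan(25.75°)) = 18.6 / 0.96469 ≈ 19.2809 mm.
Sensor diagonal = √(27.9² + 18.6²) = √1124.3700 ≈ 33.5316 mm.
Diagonal AOV = 2·arctan(33.5316 / (2 × 19.2809)) = 2·arctan(0.86956) ≈ 82.0176°.

82.018°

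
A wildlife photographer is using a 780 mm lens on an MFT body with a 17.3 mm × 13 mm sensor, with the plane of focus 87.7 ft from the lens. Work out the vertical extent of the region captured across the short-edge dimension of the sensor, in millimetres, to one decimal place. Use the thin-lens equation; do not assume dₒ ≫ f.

432.5 mm

dₒ: 87.7 ft × 304.8 mm/ft = 26730.96 mm.
Similar triangles through the lens centre give W/dₒ = h/dᵢ; with 1/f = 1/dₒ + 1/dᵢ this gives W = h·(dₒ − f)/f.
W = 13 mm × (26731 − 780) / 780 = 13 × 33.2705 ≈ 432.516 mm.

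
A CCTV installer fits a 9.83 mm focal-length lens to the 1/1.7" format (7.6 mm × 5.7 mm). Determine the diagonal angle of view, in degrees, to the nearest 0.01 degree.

51.58°

Sensor diagonal = √(7.6² + 5.7²) = √90.2500 ≈ 9.5000 mm.
Angle of view α = 2·arctan(d/2f) with d = 9.5000 mm and f = 9.83 mm.
d/2f = 0.48321; arctan(0.48321) ≈ 25.7905°, so α ≈ 51.5810°.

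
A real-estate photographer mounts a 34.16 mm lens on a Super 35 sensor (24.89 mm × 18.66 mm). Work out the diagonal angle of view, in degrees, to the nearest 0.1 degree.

49.0°

Sensor diagonal = √(24.89² + 18.66²) = √967.7077 ≈ 31.1080 mm.
Angle of view α = 2·arctan(d/2f) with d = 31.1080 mm and f = 34.16 mm.
d/2f = 0.45533; arctan(0.45533) ≈ 24.4811°, so α ≈ 48.9622°.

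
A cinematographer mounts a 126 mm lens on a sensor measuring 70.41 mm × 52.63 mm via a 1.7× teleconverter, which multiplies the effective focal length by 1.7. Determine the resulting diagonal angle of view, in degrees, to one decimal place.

Effective focal length f = 126 × 1.7 = 214.2 mm.
Sensor diagonal = √(70.41² + 52.63²) = √7727.4850 ≈ 87.9061 mm.
α = 2·arctan(87.906 / (2 × 214.2)) = 2·arctan(0.20520) ≈ 23.1918°.

23.2°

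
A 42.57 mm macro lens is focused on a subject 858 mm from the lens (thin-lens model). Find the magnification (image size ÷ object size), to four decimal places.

0.0522×

Thin lens: 1/f = 1/dₒ + 1/dᵢ → 1/dᵢ = 1/42.57 − 1/858 = 0.0223252 mm⁻¹, so dᵢ ≈ 44.7924 mm.
Magnification m = dᵢ/dₒ = 44.7924/858 ≈ 0.05221.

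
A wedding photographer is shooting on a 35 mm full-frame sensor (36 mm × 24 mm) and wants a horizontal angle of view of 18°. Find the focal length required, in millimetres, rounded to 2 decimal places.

113.65 mm

From α = 2·arctan(w/2f) we get f = w / (2·tan(α/2)).
With w = 36 mm and α/2 = 9°, tan(α/2) ≈ 0.15838, so f ≈ 36 / 0.31677 ≈ 113.6475 mm.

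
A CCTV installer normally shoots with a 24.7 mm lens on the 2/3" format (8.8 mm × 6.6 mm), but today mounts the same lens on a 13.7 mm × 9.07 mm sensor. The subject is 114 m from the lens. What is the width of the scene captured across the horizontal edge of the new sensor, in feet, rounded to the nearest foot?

207 ft

The focal length stays 24.7 mm; the relevant sensor dimension is now w = 13.7 mm. Object distance dₒ = 114 m = 114000 mm.
Thin-lens field width W = w·(dₒ − f)/f = 13.7 × (114000 − 24.7)/24.7 ≈ 63217.069 mm = 63217.069/304.8 ft = 207.405 ft.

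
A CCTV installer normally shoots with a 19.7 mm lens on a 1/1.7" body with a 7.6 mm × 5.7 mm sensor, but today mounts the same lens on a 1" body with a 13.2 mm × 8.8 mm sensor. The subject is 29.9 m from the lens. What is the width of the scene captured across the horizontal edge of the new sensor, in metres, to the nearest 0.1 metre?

20.0 m

The focal length stays 19.7 mm; the relevant sensor dimension is now w = 13.2 mm. Object distance dₒ = 29.9 m = 29900 mm.
Thin-lens field width W = w·(dₒ − f)/f = 13.2 × (29900 − 19.7)/19.7 ≈ 20021.318 mm = 20.0213 m.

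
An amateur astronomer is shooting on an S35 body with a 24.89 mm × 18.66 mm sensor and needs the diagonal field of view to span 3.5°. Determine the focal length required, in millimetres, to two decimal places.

509.09 mm

Sensor diagonal = √(24.89² + 18.66²) = √967.7077 ≈ 31.1080 mm.
From α = 2·arctan(d/2f) we get f = d / (2·tan(α/2)).
With d = 31.1080 mm and α/2 = 1.75°, tan(α/2) ≈ 0.03055, so f ≈ 31.1080 / 0.06111 ≈ 509.0865 mm.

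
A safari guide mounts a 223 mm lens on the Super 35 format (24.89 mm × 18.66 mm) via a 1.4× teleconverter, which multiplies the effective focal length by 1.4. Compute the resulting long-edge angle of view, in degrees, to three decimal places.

4.565°

Effective focal length f = 223 × 1.4 = 312.2 mm.
α = 2·arctan(24.89 / (2 × 312.2)) = 2·arctan(0.03986) ≈ 4.5655°.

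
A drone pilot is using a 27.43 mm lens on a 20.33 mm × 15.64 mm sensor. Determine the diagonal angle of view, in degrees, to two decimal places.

Sensor diagonal = √(20.33² + 15.64²) = √657.9185 ≈ 25.6499 mm.
Angle of view α = 2·arctan(d/2f) with d = 25.6499 mm and f = 27.43 mm.
d/2f = 0.46755; arctan(0.46755) ≈ 25.0586°, so α ≈ 50.1171°.

50.12°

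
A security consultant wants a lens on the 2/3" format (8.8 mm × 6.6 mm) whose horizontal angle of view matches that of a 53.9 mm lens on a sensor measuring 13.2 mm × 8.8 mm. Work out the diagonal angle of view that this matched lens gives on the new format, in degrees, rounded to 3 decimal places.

17.404°

Equal horizontal AOV ⇒ f₂ = f₁ · 8.8/13.2 = 53.9 × 0.66667 ≈ 35.9333 mm.
Sensor diagonal = √(8.8² + 6.6²) = √121.0000 ≈ 11.0000 mm.
Diagonal AOV on the new format = 2·arctan(11.0000 / (2 × 35.9333)) = 2·arctan(0.15306) ≈ 17.4044°.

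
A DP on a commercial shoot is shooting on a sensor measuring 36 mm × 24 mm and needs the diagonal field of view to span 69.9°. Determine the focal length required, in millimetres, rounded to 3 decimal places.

Sensor diagonal = √(36² + 24²) = √1872.0000 ≈ 43.2666 mm.
From α = 2·arctan(d/2f) we get f = d / (2·tan(α/2)).
With d = 43.2666 mm and α/2 = 34.95°, tan(α/2) ≈ 0.69891, so f ≈ 43.2666 / 1.39782 ≈ 30.9530 mm.

30.953 mm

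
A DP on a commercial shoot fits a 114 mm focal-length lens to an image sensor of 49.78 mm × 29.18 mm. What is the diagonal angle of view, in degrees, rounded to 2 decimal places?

Sensor diagonal = √(49.78² + 29.18²) = √3329.5208 ≈ 57.7020 mm.
Angle of view α = 2·arctan(d/2f) with d = 57.7020 mm and f = 114 mm.
d/2f = 0.25308; arctan(0.25308) ≈ 14.2022°, so α ≈ 28.4043°.

28.40°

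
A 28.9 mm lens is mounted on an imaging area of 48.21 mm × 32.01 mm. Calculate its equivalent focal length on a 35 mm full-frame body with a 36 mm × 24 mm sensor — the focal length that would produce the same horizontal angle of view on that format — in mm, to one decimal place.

Equal angle of view means equal width/f ratio, so f₂ = f₁ · (width₂/width₁) = 28.9 × 36/48.21.
f₂ = 28.9 × 0.74673 ≈ 21.581 mm.

21.6 mm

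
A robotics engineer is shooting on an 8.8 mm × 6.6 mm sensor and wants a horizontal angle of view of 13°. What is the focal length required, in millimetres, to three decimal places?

38.618 mm

From α = 2·arctan(w/2f) we get f = w / (2·tan(α/2)).
With w = 8.8 mm and α/2 = 6.5°, tan(α/2) ≈ 0.11394, so f ≈ 8.8 / 0.22787 ≈ 38.6183 mm.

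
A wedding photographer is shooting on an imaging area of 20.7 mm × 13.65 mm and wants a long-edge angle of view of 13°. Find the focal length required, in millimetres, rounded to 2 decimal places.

90.84 mm

From α = 2·arctan(w/2f) we get f = w / (2·tan(α/2)).
With w = 20.7 mm and α/2 = 6.5°, tan(α/2) ≈ 0.11394, so f ≈ 20.7 / 0.22787 ≈ 90.8408 mm.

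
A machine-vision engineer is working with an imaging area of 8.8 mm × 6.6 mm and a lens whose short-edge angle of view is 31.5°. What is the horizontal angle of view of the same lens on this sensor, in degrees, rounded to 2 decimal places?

41.22°

From the short-edge AOV: f = 6.6 / (2·tan(15.75°)) = 6.6 / 0.56406 ≈ 11.7009 mm.
Horizontal AOV = 2·arctan(8.8 / (2 × 11.7009)) = 2·arctan(0.37604) ≈ 41.2164°.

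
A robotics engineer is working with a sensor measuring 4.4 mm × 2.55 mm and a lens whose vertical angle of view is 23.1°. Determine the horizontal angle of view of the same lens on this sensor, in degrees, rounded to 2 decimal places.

38.85°

From the vertical AOV: f = 2.55 / (2·tan(11.55°)) = 2.55 / 0.40872 ≈ 6.2390 mm.
Horizontal AOV = 2·arctan(4.4 / (2 × 6.2390)) = 2·arctan(0.35262) ≈ 38.8477°.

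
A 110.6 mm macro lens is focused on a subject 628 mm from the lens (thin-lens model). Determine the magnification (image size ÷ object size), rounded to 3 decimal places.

0.214×

Thin lens: 1/f = 1/dₒ + 1/dᵢ → 1/dᵢ = 1/110.6 − 1/628 = 0.0074492 mm⁻¹, so dᵢ ≈ 134.2420 mm.
Magnification m = dᵢ/dₒ = 134.2420/628 ≈ 0.21376.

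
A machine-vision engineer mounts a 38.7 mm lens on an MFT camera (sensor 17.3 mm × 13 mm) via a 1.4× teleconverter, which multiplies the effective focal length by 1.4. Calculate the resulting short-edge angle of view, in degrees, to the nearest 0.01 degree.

13.68°

Effective focal length f = 38.7 × 1.4 = 54.18 mm.
α = 2·arctan(13 / (2 × 54.18)) = 2·arctan(0.11997) ≈ 13.6822°.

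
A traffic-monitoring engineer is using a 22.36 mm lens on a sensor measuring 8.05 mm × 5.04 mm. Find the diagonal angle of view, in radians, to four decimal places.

Sensor diagonal = √(8.05² + 5.04²) = √90.2041 ≈ 9.4976 mm.
Angle of view α = 2·arctan(d/2f) with d = 9.4976 mm and f = 22.36 mm.
d/2f = 0.21238; arctan(0.21238) ≈ 0.2093 rad, so α ≈ 0.4185 rad.

0.4185 rad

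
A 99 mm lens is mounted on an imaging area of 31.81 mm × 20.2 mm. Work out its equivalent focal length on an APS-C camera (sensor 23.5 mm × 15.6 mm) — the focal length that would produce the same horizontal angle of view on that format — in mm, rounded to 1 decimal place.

73.1 mm

Equal angle of view means equal width/f ratio, so f₂ = f₁ · (width₂/width₁) = 99 × 23.5/31.81.
f₂ = 99 × 0.73876 ≈ 73.137 mm.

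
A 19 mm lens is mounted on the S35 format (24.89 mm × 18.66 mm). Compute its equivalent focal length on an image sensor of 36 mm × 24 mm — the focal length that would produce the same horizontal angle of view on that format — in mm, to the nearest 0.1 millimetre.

Equal angle of view means equal width/f ratio, so f₂ = f₁ · (width₂/width₁) = 19 × 36/24.89.
f₂ = 19 × 1.44636 ≈ 27.481 mm.

27.5 mm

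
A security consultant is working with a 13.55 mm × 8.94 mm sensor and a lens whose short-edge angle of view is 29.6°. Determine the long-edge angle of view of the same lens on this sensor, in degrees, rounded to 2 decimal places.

43.65°

From the short-edge AOV: f = 8.94 / (2·tan(14.8°)) = 8.94 / 0.52842 ≈ 16.9183 mm.
Long-edge AOV = 2·arctan(13.55 / (2 × 16.9183)) = 2·arctan(0.40045) ≈ 43.6477°.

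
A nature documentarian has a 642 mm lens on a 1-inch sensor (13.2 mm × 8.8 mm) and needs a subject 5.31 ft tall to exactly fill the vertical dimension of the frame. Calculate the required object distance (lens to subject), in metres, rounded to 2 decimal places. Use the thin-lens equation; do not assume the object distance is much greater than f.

118.72 m

W: 5.31 ft × 304.8 mm/ft = 1618.49 mm.
Magnification m = h/W = dᵢ/dₒ; combined with 1/f = 1/dₒ + 1/dᵢ this gives dₒ = f·(1 + W/h).
dₒ = 642 mm × (1 + 1618.49/8.8) = 642 × 184.9191 ≈ 118718.053 mm = 118.718 m.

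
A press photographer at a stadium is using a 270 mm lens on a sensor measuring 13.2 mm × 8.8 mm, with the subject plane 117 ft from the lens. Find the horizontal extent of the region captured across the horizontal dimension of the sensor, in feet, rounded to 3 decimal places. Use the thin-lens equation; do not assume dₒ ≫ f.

5.677 ft

dₒ: 117 ft × 304.8 mm/ft = 35661.60 mm.
Similar triangles through the lens centre give W/dₒ = w/dᵢ; with 1/f = 1/dₒ + 1/dᵢ this gives W = w·(dₒ − f)/f.
W = 13.2 mm × (35661.6 − 270) / 270 = 13.2 × 131.0800 ≈ 1730.256 mm = 1730.256/304.8 ft = 5.67669 ft.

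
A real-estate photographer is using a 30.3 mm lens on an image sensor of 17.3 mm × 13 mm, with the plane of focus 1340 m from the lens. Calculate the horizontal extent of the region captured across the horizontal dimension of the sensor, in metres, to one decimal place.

765.1 m

dₒ: 1340 m = 1.34e+06 mm.
Similar triangles through the lens centre give W/dₒ = w/dᵢ; with 1/f = 1/dₒ + 1/dᵢ this gives W = w·(dₒ − f)/f.
W = 17.3 mm × (1.34e+06 − 30.3) / 30.3 = 17.3 × 44223.4224 ≈ 765065.208 mm = 765.065 m.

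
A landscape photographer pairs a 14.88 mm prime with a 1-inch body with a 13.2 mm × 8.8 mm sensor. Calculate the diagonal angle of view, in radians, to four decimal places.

0.9795 rad

Sensor diagonal = √(13.2² + 8.8²) = √251.6800 ≈ 15.8644 mm.
Angle of view α = 2·arctan(d/2f) with d = 15.8644 mm and f = 14.88 mm.
d/2f = 0.53308; arctan(0.53308) ≈ 0.4898 rad, so α ≈ 0.9795 rad.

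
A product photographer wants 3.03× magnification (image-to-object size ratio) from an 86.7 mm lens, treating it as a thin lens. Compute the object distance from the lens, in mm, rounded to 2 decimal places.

With m = dᵢ/dₒ and 1/f = 1/dₒ + 1/dᵢ, substituting dᵢ = m·dₒ gives 1/f = (1 + 1/m)/dₒ, hence dₒ = f·(1 + 1/m).
dₒ = 86.7 × (1 + 1/3.03) = 86.7 × 1.33003 ≈ 115.314 mm.

115.31 mm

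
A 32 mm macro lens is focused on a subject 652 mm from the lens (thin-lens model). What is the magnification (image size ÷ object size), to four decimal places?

Thin lens: 1/f = 1/dₒ + 1/dᵢ → 1/dᵢ = 1/32 − 1/652 = 0.0297163 mm⁻¹, so dᵢ ≈ 33.6516 mm.
Magnification m = dᵢ/dₒ = 33.6516/652 ≈ 0.05161.

0.0516×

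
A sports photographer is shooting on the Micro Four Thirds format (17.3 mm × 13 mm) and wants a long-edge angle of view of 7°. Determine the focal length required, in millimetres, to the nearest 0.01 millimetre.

From α = 2·arctan(w/2f) we get f = w / (2·tan(α/2)).
With w = 17.3 mm and α/2 = 3.5°, tan(α/2) ≈ 0.06116, so f ≈ 17.3 / 0.12233 ≈ 141.4262 mm.

141.43 mm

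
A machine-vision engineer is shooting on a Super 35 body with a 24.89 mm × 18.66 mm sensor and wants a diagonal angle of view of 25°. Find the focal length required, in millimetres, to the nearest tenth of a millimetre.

70.2 mm

Sensor diagonal = √(24.89² + 18.66²) = √967.7077 ≈ 31.1080 mm.
From α = 2·arctan(d/2f) we get f = d / (2·tan(α/2)).
With d = 31.1080 mm and α/2 = 12.5°, tan(α/2) ≈ 0.22169, so f ≈ 31.1080 / 0.44339 ≈ 70.1596 mm.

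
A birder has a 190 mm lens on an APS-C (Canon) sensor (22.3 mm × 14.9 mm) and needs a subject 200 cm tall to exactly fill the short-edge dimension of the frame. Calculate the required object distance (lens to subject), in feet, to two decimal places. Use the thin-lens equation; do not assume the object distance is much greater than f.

84.30 ft

W: 200 cm = 2000 mm.
Magnification m = h/W = dᵢ/dₒ; combined with 1/f = 1/dₒ + 1/dᵢ this gives dₒ = f·(1 + W/h).
dₒ = 190 mm × (1 + 2000/14.9) = 190 × 135.2282 ≈ 25693.356 mm = 25693.356/304.8 ft = 84.2958 ft.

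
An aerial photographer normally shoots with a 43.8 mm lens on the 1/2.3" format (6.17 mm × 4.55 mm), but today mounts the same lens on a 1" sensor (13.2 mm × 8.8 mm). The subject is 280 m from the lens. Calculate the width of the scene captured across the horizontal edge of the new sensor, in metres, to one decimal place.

The focal length stays 43.8 mm; the relevant sensor dimension is now w = 13.2 mm. Object distance dₒ = 280 m = 280000 mm.
Thin-lens field width W = w·(dₒ − f)/f = 13.2 × (280000 − 43.8)/43.8 ≈ 84370.362 mm = 84.3704 m.

84.4 m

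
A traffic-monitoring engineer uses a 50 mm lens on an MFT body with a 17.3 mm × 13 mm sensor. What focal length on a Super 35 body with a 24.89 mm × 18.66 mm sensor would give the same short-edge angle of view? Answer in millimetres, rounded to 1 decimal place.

71.8 mm

Equal angle of view means equal height/f ratio, so f₂ = f₁ · (height₂/height₁) = 50 × 18.66/13.
f₂ = 50 × 1.43538 ≈ 71.769 mm.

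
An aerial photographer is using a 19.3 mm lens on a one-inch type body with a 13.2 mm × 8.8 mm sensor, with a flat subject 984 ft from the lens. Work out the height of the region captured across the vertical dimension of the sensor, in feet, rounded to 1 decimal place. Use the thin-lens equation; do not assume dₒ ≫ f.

dₒ: 984 ft × 304.8 mm/ft = 299923.19 mm.
Similar triangles through the lens centre give W/dₒ = h/dᵢ; with 1/f = 1/dₒ + 1/dᵢ this gives W = h·(dₒ − f)/f.
W = 8.8 mm × (299923 − 19.3) / 19.3 = 8.8 × 15539.0617 ≈ 136743.743 mm = 136743.743/304.8 ft = 448.634 ft.

448.6 ft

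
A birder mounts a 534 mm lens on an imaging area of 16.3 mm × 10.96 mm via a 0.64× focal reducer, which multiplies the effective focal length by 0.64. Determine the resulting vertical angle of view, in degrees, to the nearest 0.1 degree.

1.8°

Effective focal length f = 534 × 0.64 = 341.76 mm.
α = 2·arctan(10.96 / (2 × 341.76)) = 2·arctan(0.01603) ≈ 1.8373°.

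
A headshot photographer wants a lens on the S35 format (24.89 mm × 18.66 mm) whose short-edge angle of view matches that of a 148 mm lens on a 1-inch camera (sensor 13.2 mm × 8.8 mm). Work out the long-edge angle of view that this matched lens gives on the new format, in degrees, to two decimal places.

Equal short-edge AOV ⇒ f₂ = f₁ · 18.66/8.8 = 148 × 2.12045 ≈ 313.8273 mm.
Long-edge AOV on the new format = 2·arctan(24.89 / (2 × 313.8273)) = 2·arctan(0.03966) ≈ 4.5418°.

4.54°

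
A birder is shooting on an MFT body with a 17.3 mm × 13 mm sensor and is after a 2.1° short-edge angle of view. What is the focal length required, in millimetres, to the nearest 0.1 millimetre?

From α = 2·arctan(h/2f) we get f = h / (2·tan(α/2)).
With h = 13 mm and α/2 = 1.05°, tan(α/2) ≈ 0.01833, so f ≈ 13 / 0.03666 ≈ 354.6485 mm.

354.6 mm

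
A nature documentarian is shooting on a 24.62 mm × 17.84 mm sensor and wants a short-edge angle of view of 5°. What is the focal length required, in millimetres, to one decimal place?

From α = 2·arctan(h/2f) we get f = h / (2·tan(α/2)).
With h = 17.84 mm and α/2 = 2.5°, tan(α/2) ≈ 0.04366, so f ≈ 17.84 / 0.08732 ≈ 204.3016 mm.

204.3 mm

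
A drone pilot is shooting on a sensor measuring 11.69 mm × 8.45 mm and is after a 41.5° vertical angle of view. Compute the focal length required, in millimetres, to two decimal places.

From α = 2·arctan(h/2f) we get f = h / (2·tan(α/2)).
With h = 8.45 mm and α/2 = 20.75°, tan(α/2) ≈ 0.37887, so f ≈ 8.45 / 0.75773 ≈ 11.1517 mm.

11.15 mm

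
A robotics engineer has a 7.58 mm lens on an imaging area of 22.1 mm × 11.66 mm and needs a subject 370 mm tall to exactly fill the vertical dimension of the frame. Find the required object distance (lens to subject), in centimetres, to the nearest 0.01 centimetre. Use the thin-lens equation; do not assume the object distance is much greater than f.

Magnification m = h/W = dᵢ/dₒ; combined with 1/f = 1/dₒ + 1/dᵢ this gives dₒ = f·(1 + W/h).
dₒ = 7.58 mm × (1 + 370/11.66) = 7.58 × 32.7324 ≈ 248.112 mm = 24.8112 cm.

24.81 cm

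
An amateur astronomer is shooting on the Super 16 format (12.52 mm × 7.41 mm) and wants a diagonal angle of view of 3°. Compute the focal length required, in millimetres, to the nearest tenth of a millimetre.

277.8 mm

Sensor diagonal = √(12.52² + 7.41²) = √211.6585 ≈ 14.5485 mm.
From α = 2·arctan(d/2f) we get f = d / (2·tan(α/2)).
With d = 14.5485 mm and α/2 = 1.5°, tan(α/2) ≈ 0.02619, so f ≈ 14.5485 / 0.05237 ≈ 277.7922 mm.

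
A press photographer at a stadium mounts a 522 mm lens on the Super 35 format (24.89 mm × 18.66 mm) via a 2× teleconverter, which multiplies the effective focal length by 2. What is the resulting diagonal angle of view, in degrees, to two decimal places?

1.71°

Effective focal length f = 522 × 2 = 1044 mm.
Sensor diagonal = √(24.89² + 18.66²) = √967.7077 ≈ 31.1080 mm.
α = 2·arctan(31.108 / (2 × 1044)) = 2·arctan(0.01490) ≈ 1.7071°.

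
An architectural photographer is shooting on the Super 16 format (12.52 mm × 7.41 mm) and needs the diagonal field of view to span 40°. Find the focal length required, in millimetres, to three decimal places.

Sensor diagonal = √(12.52² + 7.41²) = √211.6585 ≈ 14.5485 mm.
From α = 2·arctan(d/2f) we get f = d / (2·tan(α/2)).
With d = 14.5485 mm and α/2 = 20°, tan(α/2) ≈ 0.36397, so f ≈ 14.5485 / 0.72794 ≈ 19.9858 mm.

19.986 mm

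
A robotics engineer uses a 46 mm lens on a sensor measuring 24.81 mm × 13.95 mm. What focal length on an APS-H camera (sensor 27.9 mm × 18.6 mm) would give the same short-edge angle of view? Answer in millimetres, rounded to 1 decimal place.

61.3 mm

Equal angle of view means equal height/f ratio, so f₂ = f₁ · (height₂/height₁) = 46 × 18.6/13.95.
f₂ = 46 × 1.33333 ≈ 61.333 mm.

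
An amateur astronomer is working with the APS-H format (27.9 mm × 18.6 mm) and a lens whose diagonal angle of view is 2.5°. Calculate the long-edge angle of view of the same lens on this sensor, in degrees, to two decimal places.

Sensor diagonal = √(27.9² + 18.6²) = √1124.3700 ≈ 33.5316 mm.
From the diagonal AOV: f = 33.5316 / (2·tan(1.25°)) = 33.5316 / 0.04364 ≈ 768.3664 mm.
Long-edge AOV = 2·arctan(27.9 / (2 × 768.3664)) = 2·arctan(0.01816) ≈ 2.0802°.

2.08°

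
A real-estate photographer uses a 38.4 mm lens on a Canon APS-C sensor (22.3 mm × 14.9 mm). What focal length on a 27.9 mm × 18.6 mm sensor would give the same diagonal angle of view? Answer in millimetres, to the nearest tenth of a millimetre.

48.0 mm

Sensor diagonal = √(22.3² + 14.9²) = √719.3000 ≈ 26.8198 mm.
Sensor diagonal = √(27.9² + 18.6²) = √1124.3700 ≈ 33.5316 mm.
Equal angle of view means equal diagonal/f ratio, so f₂ = f₁ · (diagonal₂/diagonal₁) = 38.4 × 33.5316/26.8198.
f₂ = 38.4 × 1.25026 ≈ 48.010 mm.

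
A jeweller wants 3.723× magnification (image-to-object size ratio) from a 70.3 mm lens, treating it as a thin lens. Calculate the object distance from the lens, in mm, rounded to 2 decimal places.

With m = dᵢ/dₒ and 1/f = 1/dₒ + 1/dᵢ, substituting dᵢ = m·dₒ gives 1/f = (1 + 1/m)/dₒ, hence dₒ = f·(1 + 1/m).
dₒ = 70.3 × (1 + 1/3.723) = 70.3 × 1.26860 ≈ 89.183 mm.

89.18 mm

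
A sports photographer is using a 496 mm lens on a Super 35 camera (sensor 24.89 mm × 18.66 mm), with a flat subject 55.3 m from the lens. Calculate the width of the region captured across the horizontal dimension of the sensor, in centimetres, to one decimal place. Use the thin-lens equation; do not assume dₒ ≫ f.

275.0 cm

dₒ: 55.3 m = 55300 mm.
Similar triangles through the lens centre give W/dₒ = w/dᵢ; with 1/f = 1/dₒ + 1/dᵢ this gives W = w·(dₒ − f)/f.
W = 24.89 mm × (55300 − 496) / 496 = 24.89 × 110.4919 ≈ 2750.144 mm = 275.014 cm.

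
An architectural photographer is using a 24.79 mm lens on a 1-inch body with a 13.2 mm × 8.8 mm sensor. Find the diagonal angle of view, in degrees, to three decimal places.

Sensor diagonal = √(13.2² + 8.8²) = √251.6800 ≈ 15.8644 mm.
Angle of view α = 2·arctan(d/2f) with d = 15.8644 mm and f = 24.79 mm.
d/2f = 0.31998; arctan(0.31998) ≈ 17.7434°, so α ≈ 35.4869°.

35.487°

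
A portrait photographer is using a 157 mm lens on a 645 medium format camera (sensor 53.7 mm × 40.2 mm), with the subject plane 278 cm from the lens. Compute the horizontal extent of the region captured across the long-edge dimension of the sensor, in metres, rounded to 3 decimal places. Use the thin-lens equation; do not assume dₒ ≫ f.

dₒ: 278 cm = 2780 mm.
Similar triangles through the lens centre give W/dₒ = w/dᵢ; with 1/f = 1/dₒ + 1/dᵢ this gives W = w·(dₒ − f)/f.
W = 53.7 mm × (2780 − 157) / 157 = 53.7 × 16.7070 ≈ 897.166 mm = 0.897166 m.

0.897 m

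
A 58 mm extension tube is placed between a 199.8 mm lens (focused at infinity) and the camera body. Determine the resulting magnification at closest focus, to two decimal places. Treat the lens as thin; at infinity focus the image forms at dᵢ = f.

0.29×

The tube moves the image plane from f to f + e, so dᵢ = 199.8 + 58 = 257.8 mm. Focus is achieved when 1/f = 1/dₒ + 1/dᵢ, giving dₒ = 1/(1/f − 1/(f+e)).
Magnification m = dᵢ/dₒ = (f+e)·(1/f − 1/(f+e)) = e/f = 58/199.8 ≈ 0.2903.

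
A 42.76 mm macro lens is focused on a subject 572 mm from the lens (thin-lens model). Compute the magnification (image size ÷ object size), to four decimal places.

0.0808×

Thin lens: 1/f = 1/dₒ + 1/dᵢ → 1/dᵢ = 1/42.76 − 1/572 = 0.0216381 mm⁻¹, so dᵢ ≈ 46.2148 mm.
Magnification m = dᵢ/dₒ = 46.2148/572 ≈ 0.08080.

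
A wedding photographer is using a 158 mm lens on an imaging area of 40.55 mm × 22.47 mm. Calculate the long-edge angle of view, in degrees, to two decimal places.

14.62°

Angle of view α = 2·arctan(w/2f) with w = 40.55 mm and f = 158 mm.
w/2f = 0.12832; arctan(0.12832) ≈ 7.3124°, so α ≈ 14.6248°.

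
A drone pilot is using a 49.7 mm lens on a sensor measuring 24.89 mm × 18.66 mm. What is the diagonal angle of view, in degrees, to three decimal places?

34.756°

Sensor diagonal = √(24.89² + 18.66²) = √967.7077 ≈ 31.1080 mm.
Angle of view α = 2·arctan(d/2f) with d = 31.1080 mm and f = 49.7 mm.
d/2f = 0.31296; arctan(0.31296) ≈ 17.3779°, so α ≈ 34.7558°.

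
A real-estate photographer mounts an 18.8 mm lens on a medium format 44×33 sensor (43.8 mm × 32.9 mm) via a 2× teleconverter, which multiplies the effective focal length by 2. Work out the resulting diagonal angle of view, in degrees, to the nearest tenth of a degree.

Effective focal length f = 18.8 × 2 = 37.6 mm.
Sensor diagonal = √(43.8² + 32.9²) = √3000.8500 ≈ 54.7800 mm.
α = 2·arctan(54.780 / (2 × 37.6)) = 2·arctan(0.72846) ≈ 72.1435°.

72.1°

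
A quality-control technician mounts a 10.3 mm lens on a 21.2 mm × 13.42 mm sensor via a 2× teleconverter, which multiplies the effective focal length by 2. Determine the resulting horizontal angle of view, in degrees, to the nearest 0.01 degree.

54.46°

Effective focal length f = 10.3 × 2 = 20.6 mm.
α = 2·arctan(21.2 / (2 × 20.6)) = 2·arctan(0.51456) ≈ 54.4574°.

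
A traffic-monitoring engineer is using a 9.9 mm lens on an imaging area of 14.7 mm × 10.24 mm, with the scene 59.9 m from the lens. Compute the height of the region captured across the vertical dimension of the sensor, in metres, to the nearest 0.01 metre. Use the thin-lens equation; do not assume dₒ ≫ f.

dₒ: 59.9 m = 59900 mm.
Similar triangles through the lens centre give W/dₒ = h/dᵢ; with 1/f = 1/dₒ + 1/dᵢ this gives W = h·(dₒ − f)/f.
W = 10.24 mm × (59900 − 9.9) / 9.9 = 10.24 × 6049.5051 ≈ 61946.932 mm = 61.9469 m.

61.95 m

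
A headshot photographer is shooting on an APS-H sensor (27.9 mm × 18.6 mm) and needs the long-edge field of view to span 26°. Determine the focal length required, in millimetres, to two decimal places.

60.42 mm

From α = 2·arctan(w/2f) we get f = w / (2·tan(α/2)).
With w = 27.9 mm and α/2 = 13°, tan(α/2) ≈ 0.23087, so f ≈ 27.9 / 0.46174 ≈ 60.4241 mm.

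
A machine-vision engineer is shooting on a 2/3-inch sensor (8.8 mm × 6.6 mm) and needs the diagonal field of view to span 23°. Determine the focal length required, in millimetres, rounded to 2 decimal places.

Sensor diagonal = √(8.8² + 6.6²) = √121.0000 ≈ 11.0000 mm.
From α = 2·arctan(d/2f) we get f = d / (2·tan(α/2)).
With d = 11.0000 mm and α/2 = 11.5°, tan(α/2) ≈ 0.20345, so f ≈ 11.0000 / 0.40690 ≈ 27.0334 mm.

27.03 mm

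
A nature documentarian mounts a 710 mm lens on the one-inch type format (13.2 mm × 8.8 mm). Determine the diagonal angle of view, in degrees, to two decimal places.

1.28°

Sensor diagonal = √(13.2² + 8.8²) = √251.6800 ≈ 15.8644 mm.
Angle of view α = 2·arctan(d/2f) with d = 15.8644 mm and f = 710 mm.
d/2f = 0.01117; arctan(0.01117) ≈ 0.6401°, so α ≈ 1.2802°.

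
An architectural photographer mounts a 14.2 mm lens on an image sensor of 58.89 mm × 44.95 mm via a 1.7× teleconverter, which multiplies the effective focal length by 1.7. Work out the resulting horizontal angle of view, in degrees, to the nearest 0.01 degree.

Effective focal length f = 14.2 × 1.7 = 24.14 mm.
α = 2·arctan(58.89 / (2 × 24.14)) = 2·arctan(1.21976) ≈ 101.3079°.

101.31°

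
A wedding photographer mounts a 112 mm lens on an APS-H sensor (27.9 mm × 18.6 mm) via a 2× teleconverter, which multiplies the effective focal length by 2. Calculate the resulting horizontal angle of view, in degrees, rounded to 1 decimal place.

7.1°

Effective focal length f = 112 × 2 = 224 mm.
α = 2·arctan(27.9 / (2 × 224)) = 2·arctan(0.06228) ≈ 7.1272°.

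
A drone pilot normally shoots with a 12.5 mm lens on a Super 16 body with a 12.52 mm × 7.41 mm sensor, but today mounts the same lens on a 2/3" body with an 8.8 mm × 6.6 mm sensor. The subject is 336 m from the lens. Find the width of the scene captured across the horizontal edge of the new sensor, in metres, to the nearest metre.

237 m

The focal length stays 12.5 mm; the relevant sensor dimension is now w = 8.8 mm. Object distance dₒ = 336 m = 336000 mm.
Thin-lens field width W = w·(dₒ − f)/f = 8.8 × (336000 − 12.5)/12.5 ≈ 236535.200 mm = 236.535 m.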